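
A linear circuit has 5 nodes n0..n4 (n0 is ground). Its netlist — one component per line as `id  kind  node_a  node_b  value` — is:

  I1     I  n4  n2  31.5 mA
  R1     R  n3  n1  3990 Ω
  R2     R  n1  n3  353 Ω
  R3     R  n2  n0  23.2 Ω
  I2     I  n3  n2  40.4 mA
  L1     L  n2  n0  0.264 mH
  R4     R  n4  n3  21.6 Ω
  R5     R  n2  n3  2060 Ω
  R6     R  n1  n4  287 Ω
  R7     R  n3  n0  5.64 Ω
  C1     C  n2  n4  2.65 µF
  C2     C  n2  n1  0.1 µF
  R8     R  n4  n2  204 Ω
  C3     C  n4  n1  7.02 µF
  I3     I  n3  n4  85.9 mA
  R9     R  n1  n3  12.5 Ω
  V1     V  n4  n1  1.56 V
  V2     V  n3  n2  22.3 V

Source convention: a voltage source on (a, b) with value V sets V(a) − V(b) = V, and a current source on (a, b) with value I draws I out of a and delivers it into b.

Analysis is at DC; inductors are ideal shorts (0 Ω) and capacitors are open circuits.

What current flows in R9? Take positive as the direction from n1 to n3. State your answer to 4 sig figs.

-0.08030 A

MNA unknowns: 4 node voltages V₁..V_4 plus 3 source currents (L1, V1, V2)
I1: z[4]−=0.0315, z[2]+=0.0315
R1: Y=0.0002506 on G[3,1]
R2: Y=0.002833 on G[1,3]
R3: Y=0.04310 on G[2,0]
I2: z[3]−=0.0404, z[2]+=0.0404
L1: row V2−V0=0, i_L1 at 2,0
R4: Y=0.04630 on G[4,3]
R5: Y=0.0004854 on G[2,3]
R6: Y=0.003484 on G[1,4]
R7: Y=0.1773 on G[3,0]
C1: Y=0.000 on G[2,4]
C2: Y=0.000 on G[2,1]
R8: Y=0.004902 on G[4,2]
C3: Y=0.000 on G[4,1]
I3: z[3]−=0.0859, z[4]+=0.0859
R9: Y=0.08000 on G[1,3]
V1: row V4−V1=1.56, i_V1 at 4,1
V2: row V3−V2=22.3, i_V2 at 3,2
solve → V1=21.30, V2=0.000, V3=22.30, V4=22.86
aux → i_L1=-3.954, i_V1=-0.08883, i_V2=-4.149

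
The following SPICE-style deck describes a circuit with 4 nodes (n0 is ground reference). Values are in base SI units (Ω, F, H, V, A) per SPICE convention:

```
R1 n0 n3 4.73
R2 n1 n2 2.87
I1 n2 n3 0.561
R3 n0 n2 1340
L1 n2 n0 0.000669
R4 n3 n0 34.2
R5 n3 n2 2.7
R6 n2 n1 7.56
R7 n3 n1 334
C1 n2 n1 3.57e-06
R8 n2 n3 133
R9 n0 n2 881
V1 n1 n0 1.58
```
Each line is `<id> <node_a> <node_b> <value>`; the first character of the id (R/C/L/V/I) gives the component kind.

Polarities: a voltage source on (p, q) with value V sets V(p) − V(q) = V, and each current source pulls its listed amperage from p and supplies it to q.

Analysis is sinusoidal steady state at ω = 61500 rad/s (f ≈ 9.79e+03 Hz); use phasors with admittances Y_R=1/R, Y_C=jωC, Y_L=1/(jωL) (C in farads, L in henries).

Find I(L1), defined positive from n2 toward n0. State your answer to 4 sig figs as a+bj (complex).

Apply KCL at each of the 3 non-ground nodes and solve the resulting linear system.
Node n1: branches {R2, R6, R7, C1, V1} → V_1 = 1.580+0.000j
Node n2: branches {R2, I1, R3, L1, R5, R6, C1, R8, R9} → V_2 = 0.9402+0.2589j
Node n3: branches {R1, I1, R4, R5, R7, R8} → V_3 = 1.482+0.1574j
Source currents: i(V1)=-0.3647-0.01552j

0.006293-0.02285j A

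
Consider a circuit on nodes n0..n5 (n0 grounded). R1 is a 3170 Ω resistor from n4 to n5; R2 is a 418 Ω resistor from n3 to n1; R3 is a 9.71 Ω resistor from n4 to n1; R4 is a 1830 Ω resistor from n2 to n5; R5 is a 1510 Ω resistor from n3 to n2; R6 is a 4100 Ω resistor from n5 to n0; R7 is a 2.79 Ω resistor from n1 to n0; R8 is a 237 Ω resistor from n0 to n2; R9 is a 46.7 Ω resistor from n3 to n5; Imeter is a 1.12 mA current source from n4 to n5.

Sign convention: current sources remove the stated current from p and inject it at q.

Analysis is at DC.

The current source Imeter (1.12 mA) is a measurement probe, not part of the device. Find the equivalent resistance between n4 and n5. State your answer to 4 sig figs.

MNA unknowns: 5 node voltages V₁..V_5
R1: Y=0.0003155 on G[4,5]
R2: Y=0.002392 on G[3,1]
R3: Y=0.1030 on G[4,1]
R4: Y=0.0005464 on G[2,5]
R5: Y=0.0006623 on G[3,2]
R6: Y=0.0002439 on G[5,0]
R7: Y=0.3584 on G[1,0]
R8: Y=0.004219 on G[0,2]
R9: Y=0.02141 on G[3,5]
Imeter: z[4]−=0.00112, z[5]+=0.00112
solve → V1=-0.0009842, V2=0.06543, V3=0.2768, V4=-0.01086, V5=0.3144

R_eq = 290.4 Ω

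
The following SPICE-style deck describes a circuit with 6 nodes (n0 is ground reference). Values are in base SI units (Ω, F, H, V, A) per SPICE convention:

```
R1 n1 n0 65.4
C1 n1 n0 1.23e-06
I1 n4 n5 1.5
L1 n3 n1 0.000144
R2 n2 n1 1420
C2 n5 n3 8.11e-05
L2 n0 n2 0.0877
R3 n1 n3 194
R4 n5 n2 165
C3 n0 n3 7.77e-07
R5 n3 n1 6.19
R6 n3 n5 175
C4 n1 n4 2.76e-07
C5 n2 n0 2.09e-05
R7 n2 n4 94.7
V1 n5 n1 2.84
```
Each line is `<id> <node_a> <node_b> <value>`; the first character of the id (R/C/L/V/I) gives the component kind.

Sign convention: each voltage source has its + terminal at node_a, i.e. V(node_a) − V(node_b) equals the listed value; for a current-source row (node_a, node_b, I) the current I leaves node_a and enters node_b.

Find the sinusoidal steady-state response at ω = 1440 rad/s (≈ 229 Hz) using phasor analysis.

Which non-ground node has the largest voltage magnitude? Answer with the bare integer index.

4

Apply KCL at each of the 5 non-ground nodes and solve the resulting linear system.
Node n1: branches {R1, C1, L1, R2, R3, R5, C4, V1} → V_1 = 63.68+1.237j
Node n2: branches {R2, L2, R4, C5, R7} → V_2 = -9.148+43.74j
Node n3: branches {L1, C2, R3, C3, R5, R6} → V_3 = 63.62+1.243j
Node n4: branches {I1, C4, R7} → V_4 = -149.3+51.76j
Node n5: branches {I1, C2, R4, R6, V1} → V_5 = 66.52+1.237j
Source currents: i(V1)=1.024-0.08048j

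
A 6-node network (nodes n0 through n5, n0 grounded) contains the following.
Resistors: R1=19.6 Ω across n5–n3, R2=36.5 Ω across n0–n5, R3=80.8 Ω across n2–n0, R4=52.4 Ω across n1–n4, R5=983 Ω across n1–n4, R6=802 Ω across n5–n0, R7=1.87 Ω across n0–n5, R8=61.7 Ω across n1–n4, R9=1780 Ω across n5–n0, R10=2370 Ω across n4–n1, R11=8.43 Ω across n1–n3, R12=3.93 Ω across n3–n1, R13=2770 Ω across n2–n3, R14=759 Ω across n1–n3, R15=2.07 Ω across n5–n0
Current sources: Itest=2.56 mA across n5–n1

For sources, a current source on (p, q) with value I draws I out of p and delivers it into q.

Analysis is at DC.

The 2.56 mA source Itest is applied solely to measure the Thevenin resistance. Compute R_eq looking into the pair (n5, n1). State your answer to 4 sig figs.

R_eq = 22.14 Ω

MNA unknowns: 5 node voltages V₁..V_5
R1: Y=0.05102 on G[5,3]
R2: Y=0.02740 on G[0,5]
R3: Y=0.01238 on G[2,0]
R4: Y=0.01908 on G[1,4]
R5: Y=0.001017 on G[1,4]
R6: Y=0.001247 on G[5,0]
R7: Y=0.5348 on G[0,5]
R8: Y=0.01621 on G[1,4]
R9: Y=0.0005618 on G[5,0]
R10: Y=0.0004219 on G[4,1]
R11: Y=0.1186 on G[1,3]
R12: Y=0.2545 on G[3,1]
R13: Y=0.0003610 on G[2,3]
R14: Y=0.001318 on G[1,3]
R15: Y=0.4831 on G[5,0]
Itest: z[5]−=0.00256, z[1]+=0.00256
solve → V1=0.05665, V2=0.001412, V3=0.04982, V4=0.05665, V5=-1.669e-05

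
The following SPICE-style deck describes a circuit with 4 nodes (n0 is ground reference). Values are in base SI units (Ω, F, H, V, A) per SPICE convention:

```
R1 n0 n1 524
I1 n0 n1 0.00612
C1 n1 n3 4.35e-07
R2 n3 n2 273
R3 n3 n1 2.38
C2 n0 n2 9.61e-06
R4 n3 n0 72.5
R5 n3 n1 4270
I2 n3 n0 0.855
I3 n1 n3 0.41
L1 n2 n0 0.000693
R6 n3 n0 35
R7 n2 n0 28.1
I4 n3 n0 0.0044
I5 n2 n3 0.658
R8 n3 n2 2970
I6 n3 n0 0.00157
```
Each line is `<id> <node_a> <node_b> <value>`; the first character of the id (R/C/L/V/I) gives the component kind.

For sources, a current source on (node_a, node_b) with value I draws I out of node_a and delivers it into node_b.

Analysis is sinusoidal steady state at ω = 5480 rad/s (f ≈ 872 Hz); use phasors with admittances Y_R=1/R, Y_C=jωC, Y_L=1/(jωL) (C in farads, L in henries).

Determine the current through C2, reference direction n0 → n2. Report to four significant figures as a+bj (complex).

-0.1629+0.03035j A

MNA unknowns: 3 node voltages V₁..V_3
R1: Y=0.001908+0.000j on G[0,1]
I1: z[0]−=0.00612, z[1]+=0.00612
C1: Y=0.000+0.002384j on G[1,3]
R2: Y=0.003663+0.000j on G[3,2]
R3: Y=0.4202+0.000j on G[3,1]
C2: Y=0.000+0.05266j on G[0,2]
R4: Y=0.01379+0.000j on G[3,0]
R5: Y=0.0002342+0.000j on G[3,1]
I2: z[3]−=0.855, z[0]+=0.855
I3: z[1]−=0.41, z[3]+=0.41
L1: Y=0.000-0.2633j on G[2,0]
R6: Y=0.02857+0.000j on G[3,0]
R7: Y=0.03559+0.000j on G[2,0]
I4: z[3]−=0.0044, z[0]+=0.0044
I5: z[2]−=0.658, z[3]+=0.658
R8: Y=0.0003367+0.000j on G[3,2]
I6: z[3]−=0.00157, z[0]+=0.00157
solve → V1=-5.026-0.2501j, V2=-0.5763-3.093j, V3=-4.089-0.2565j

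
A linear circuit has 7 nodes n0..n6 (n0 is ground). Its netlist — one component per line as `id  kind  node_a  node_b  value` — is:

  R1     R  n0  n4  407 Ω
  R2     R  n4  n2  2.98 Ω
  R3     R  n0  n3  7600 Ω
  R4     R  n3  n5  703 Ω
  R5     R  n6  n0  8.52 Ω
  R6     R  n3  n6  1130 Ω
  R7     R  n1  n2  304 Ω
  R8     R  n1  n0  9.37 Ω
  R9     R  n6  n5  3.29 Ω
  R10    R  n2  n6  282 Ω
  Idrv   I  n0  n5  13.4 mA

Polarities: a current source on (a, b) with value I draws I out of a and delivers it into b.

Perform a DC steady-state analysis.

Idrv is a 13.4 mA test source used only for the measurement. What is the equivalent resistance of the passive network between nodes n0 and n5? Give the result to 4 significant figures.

Element admittances at DC:
  Y(R1) = 0.002457 S between n0,n4
  Y(R2) = 0.3356 S between n4,n2
  Y(R3) = 0.0001316 S between n0,n3
  Y(R4) = 0.001422 S between n3,n5
  Y(R5) = 0.1174 S between n6,n0
  Y(R6) = 0.0008850 S between n3,n6
  Y(R7) = 0.003289 S between n1,n2
  Y(R8) = 0.1067 S between n1,n0
  Y(R9) = 0.3040 S between n6,n5
  Y(R10) = 0.003546 S between n2,n6
  Idrv: injects 0.0134 A into n5 (from n0)
Assemble and solve the 6×6 MNA system:
  V(n1)=0.001294  V(n2)=0.04326  V(n3)=0.1316  V(n4)=0.04295  V(n5)=0.1559  V(n6)=0.1119

R_eq = 11.64 Ω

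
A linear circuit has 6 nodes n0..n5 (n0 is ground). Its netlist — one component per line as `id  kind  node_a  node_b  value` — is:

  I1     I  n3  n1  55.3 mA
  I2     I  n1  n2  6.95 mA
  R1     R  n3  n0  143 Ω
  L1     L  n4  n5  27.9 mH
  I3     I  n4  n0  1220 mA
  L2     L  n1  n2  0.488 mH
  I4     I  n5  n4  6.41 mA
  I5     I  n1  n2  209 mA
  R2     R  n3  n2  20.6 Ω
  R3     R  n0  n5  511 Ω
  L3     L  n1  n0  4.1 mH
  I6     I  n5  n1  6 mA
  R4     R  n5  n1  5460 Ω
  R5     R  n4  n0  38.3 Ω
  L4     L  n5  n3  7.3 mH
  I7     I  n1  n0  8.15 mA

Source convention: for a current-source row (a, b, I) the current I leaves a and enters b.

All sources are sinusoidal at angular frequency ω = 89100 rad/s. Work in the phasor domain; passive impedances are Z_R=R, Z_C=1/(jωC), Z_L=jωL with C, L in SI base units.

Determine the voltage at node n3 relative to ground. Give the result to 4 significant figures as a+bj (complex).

Apply KCL at each of the 5 non-ground nodes and solve the resulting linear system.
Node n1: branches {I1, I2, L2, I5, L3, I6, R4, I7} → V_1 = 2.011-4.036j
Node n2: branches {I2, L2, I5, R2} → V_2 = 2.300+2.625j
Node n3: branches {I1, R1, R2, L4} → V_3 = 1.008+2.488j
Node n4: branches {L1, I3, I4, R5} → V_4 = -46.44-0.6233j
Node n5: branches {L1, I4, R3, I6, R4, L4} → V_5 = -5.983+2.236j

1.008+2.488j V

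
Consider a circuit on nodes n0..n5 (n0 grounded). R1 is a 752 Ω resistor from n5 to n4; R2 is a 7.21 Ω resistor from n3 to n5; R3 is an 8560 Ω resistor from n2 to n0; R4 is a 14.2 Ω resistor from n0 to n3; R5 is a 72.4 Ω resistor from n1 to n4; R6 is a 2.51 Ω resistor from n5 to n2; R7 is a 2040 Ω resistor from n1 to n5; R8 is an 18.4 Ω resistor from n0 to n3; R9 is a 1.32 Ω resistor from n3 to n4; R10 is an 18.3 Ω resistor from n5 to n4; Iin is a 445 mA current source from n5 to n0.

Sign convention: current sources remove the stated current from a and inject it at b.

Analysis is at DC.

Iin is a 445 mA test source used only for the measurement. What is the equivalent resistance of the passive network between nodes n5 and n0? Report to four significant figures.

Element admittances at DC:
  Y(R1) = 0.001330 S between n5,n4
  Y(R2) = 0.1387 S between n3,n5
  Y(R3) = 0.0001168 S between n2,n0
  Y(R4) = 0.07042 S between n0,n3
  Y(R5) = 0.01381 S between n1,n4
  Y(R6) = 0.3984 S between n5,n2
  Y(R7) = 0.0004902 S between n1,n5
  Y(R8) = 0.05435 S between n0,n3
  Y(R9) = 0.7576 S between n3,n4
  Y(R10) = 0.05464 S between n5,n4
  Iin: injects 0.445 A into n0 (from n5)
Assemble and solve the 5×5 MNA system:
  V(n1)=-3.796  V(n2)=-5.883  V(n3)=-3.561  V(n4)=-3.722  V(n5)=-5.884

R_eq = 13.22 Ω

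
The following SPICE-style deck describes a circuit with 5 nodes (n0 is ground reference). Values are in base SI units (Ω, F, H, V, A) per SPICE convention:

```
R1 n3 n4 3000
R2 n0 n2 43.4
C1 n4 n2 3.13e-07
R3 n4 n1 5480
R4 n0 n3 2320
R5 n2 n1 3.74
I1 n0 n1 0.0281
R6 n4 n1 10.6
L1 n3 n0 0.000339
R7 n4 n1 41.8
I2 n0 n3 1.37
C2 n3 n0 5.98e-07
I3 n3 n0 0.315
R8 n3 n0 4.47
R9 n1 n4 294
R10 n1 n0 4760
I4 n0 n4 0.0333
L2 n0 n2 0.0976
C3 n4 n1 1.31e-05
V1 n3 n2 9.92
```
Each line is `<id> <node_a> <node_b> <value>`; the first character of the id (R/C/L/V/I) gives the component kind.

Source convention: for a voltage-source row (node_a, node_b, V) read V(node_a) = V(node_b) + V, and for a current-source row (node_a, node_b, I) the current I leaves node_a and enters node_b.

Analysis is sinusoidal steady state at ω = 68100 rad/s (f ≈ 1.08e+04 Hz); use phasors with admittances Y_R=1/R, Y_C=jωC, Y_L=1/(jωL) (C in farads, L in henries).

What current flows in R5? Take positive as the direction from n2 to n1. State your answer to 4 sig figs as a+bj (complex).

Element admittances at ω=68100 rad/s:
  Y(R1) = 0.0003333+0.000j S between n3,n4
  Y(R2) = 0.02304+0.000j S between n0,n2
  Y(C1) = 0.000+0.02132j S between n4,n2
  Y(R3) = 0.0001825+0.000j S between n4,n1
  Y(R4) = 0.0004310+0.000j S between n0,n3
  Y(R5) = 0.2674+0.000j S between n2,n1
  I1: injects 0.0281 A into n1 (from n0)
  Y(R6) = 0.09434+0.000j S between n4,n1
  Y(L1) = 0.000-0.04332j S between n3,n0
  Y(R7) = 0.02392+0.000j S between n4,n1
  I2: injects 1.37 A into n3 (from n0)
  Y(C2) = 0.000+0.04072j S between n3,n0
  I3: injects 0.315 A into n0 (from n3)
  Y(R8) = 0.2237+0.000j S between n3,n0
  Y(R9) = 0.003401+0.000j S between n1,n4
  Y(R10) = 0.0002101+0.000j S between n1,n0
  I4: injects 0.0333 A into n4 (from n0)
  Y(L2) = 0.000-0.0001505j S between n0,n2
  Y(C3) = 0.000+0.8921j S between n4,n1
  V1: constraint V(n3)−V(n2) = 9.92
Assemble and solve the 5×5 MNA system:
  V(n1)=-4.236+0.03526j  V(n2)=-4.476+0.05435j  V(n3)=5.444+0.05435j  V(n4)=-4.236-0.004327j
  i(V1)=-0.1686+0.001914j

-0.06427+0.005105j A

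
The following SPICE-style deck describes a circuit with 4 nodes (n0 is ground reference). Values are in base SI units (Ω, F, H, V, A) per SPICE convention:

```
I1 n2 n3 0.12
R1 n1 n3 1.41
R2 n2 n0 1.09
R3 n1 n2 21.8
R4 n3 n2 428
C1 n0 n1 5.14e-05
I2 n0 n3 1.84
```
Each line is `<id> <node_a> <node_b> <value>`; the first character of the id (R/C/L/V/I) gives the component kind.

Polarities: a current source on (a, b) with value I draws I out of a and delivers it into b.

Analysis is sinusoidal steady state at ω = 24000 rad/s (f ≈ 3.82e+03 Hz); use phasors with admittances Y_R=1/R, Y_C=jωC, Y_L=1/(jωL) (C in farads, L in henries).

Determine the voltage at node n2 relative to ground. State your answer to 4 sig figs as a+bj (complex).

Apply KCL at each of the 3 non-ground nodes and solve the resulting linear system.
Node n1: branches {R1, R3, C1} → V_1 = 0.05854-1.577j
Node n2: branches {I1, R2, R3, R4} → V_2 = -0.1147-0.07871j
Node n3: branches {I1, R1, R4, I2} → V_3 = 2.812-1.572j

-0.1147-0.07871j V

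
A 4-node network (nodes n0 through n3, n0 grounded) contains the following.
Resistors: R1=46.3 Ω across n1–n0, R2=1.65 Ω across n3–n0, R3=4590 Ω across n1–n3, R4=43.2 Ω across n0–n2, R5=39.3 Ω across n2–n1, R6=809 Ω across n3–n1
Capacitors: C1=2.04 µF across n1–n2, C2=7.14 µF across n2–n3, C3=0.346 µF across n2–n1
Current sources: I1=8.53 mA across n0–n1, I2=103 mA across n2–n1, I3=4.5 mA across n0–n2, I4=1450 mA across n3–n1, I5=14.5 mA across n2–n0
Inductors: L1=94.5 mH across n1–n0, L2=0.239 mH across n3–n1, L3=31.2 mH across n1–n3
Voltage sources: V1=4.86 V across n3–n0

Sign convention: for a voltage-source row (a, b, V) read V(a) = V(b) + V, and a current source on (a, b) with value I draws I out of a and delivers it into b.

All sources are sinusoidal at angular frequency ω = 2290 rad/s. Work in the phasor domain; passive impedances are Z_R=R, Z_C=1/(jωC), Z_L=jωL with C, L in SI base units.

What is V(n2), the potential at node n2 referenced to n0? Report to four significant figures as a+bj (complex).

1.068+2.085j V

Apply KCL at each of the 3 non-ground nodes and solve the resulting linear system.
Node n1: branches {R1, C1, I1, I2, C3, I4, L1, R3, L2, R5, L3, R6} → V_1 = 4.850+0.7331j
Node n2: branches {C1, C2, I2, C3, I3, I5, R4, R5} → V_2 = 1.068+2.085j
Node n3: branches {C2, R2, I4, R3, L2, L3, R6, V1} → V_3 = 4.860+0.000j
Source currents: i(V1)=-3.080-0.04169j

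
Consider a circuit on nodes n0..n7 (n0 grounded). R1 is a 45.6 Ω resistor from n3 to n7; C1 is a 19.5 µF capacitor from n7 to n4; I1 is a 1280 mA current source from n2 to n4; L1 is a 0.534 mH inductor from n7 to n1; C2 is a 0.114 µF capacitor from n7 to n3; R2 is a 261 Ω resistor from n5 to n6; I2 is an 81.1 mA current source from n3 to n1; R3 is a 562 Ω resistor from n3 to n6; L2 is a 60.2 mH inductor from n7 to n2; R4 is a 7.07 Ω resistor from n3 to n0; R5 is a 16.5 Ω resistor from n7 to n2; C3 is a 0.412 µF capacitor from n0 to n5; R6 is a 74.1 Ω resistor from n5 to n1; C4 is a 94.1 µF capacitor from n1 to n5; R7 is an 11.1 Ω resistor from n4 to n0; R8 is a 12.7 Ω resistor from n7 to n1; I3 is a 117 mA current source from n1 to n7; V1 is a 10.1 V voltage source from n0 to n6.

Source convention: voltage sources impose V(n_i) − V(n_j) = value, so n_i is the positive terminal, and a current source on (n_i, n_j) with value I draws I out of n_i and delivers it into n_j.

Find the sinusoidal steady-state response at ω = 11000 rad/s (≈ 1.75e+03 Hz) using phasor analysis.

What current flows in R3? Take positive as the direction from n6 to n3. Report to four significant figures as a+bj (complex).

Element admittances at ω=11000 rad/s:
  Y(R1) = 0.02193+0.000j S between n3,n7
  Y(C1) = 0.000+0.2145j S between n7,n4
  I1: injects 1.28 A into n4 (from n2)
  Y(L1) = 0.000-0.1702j S between n7,n1
  Y(C2) = 0.000+0.001254j S between n7,n3
  Y(R2) = 0.003831+0.000j S between n5,n6
  I2: injects 0.0811 A into n1 (from n3)
  Y(R3) = 0.001779+0.000j S between n3,n6
  Y(L2) = 0.000-0.001510j S between n7,n2
  Y(R4) = 0.1414+0.000j S between n3,n0
  Y(R5) = 0.06061+0.000j S between n7,n2
  Y(C3) = 0.000+0.004532j S between n0,n5
  Y(R6) = 0.01350+0.000j S between n5,n1
  Y(C4) = 0.000+1.035j S between n1,n5
  Y(R7) = 0.09009+0.000j S between n4,n0
  Y(R8) = 0.07874+0.000j S between n7,n1
  I3: injects 0.117 A into n7 (from n1)
  V1: constraint V(n0)−V(n6) = 10.1
Assemble and solve the 8×8 MNA system:
  V(n1)=0.03976+4.267j  V(n2)=-21.02+4.045j  V(n3)=-0.6189+0.6123j  V(n4)=0.5694-1.157j  V(n5)=0.02356+4.285j  V(n6)=-10.10+0.000j  V(n7)=0.08348+4.571j
  i(V1)=-0.05566-0.01751j

-0.01687-0.001090j A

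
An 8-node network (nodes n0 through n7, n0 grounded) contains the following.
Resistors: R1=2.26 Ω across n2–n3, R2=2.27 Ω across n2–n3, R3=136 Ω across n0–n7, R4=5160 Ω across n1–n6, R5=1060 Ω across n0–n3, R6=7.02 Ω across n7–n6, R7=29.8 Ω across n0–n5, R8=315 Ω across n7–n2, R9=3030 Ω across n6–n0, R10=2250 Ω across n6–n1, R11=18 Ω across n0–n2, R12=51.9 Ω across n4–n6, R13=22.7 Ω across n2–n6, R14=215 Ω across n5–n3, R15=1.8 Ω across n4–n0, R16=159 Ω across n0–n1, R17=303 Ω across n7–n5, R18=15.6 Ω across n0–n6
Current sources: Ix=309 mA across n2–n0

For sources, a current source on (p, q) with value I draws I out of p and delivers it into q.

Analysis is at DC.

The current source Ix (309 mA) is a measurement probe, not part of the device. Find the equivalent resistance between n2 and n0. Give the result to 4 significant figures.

R_eq = 10.90 Ω

MNA unknowns: 7 node voltages V₁..V_7
R1: Y=0.4425 on G[2,3]
R2: Y=0.4405 on G[2,3]
R3: Y=0.007353 on G[0,7]
R4: Y=0.0001938 on G[1,6]
R5: Y=0.0009434 on G[0,3]
R6: Y=0.1425 on G[7,6]
R7: Y=0.03356 on G[0,5]
R8: Y=0.003175 on G[7,2]
R9: Y=0.0003300 on G[6,0]
R10: Y=0.0004444 on G[6,1]
R11: Y=0.05556 on G[0,2]
R12: Y=0.01927 on G[4,6]
R13: Y=0.04405 on G[2,6]
R14: Y=0.004651 on G[5,3]
R15: Y=0.5556 on G[4,0]
R16: Y=0.006289 on G[0,1]
R17: Y=0.003300 on G[7,5]
R18: Y=0.06410 on G[0,6]
Ix: z[2]−=0.309, z[0]+=0.309
solve → V1=-0.1047, V2=-3.367, V3=-3.348, V4=-0.03810, V5=-0.4637, V6=-1.137, V7=-1.114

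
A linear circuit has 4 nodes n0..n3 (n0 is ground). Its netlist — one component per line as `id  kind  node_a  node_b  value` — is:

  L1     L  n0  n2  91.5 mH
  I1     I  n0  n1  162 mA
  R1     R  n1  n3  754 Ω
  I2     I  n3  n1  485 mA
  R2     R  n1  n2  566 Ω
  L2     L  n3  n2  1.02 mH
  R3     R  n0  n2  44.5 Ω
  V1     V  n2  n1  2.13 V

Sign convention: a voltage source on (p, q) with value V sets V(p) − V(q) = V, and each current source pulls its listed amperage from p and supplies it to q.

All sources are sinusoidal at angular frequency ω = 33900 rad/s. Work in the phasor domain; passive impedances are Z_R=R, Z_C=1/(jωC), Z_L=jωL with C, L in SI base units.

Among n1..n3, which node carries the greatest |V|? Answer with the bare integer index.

Element admittances at ω=33900 rad/s:
  Y(L1) = 0.000-0.0003224j S between n0,n2
  I1: injects 0.162 A into n1 (from n0)
  Y(R1) = 0.001326+0.000j S between n1,n3
  I2: injects 0.485 A into n1 (from n3)
  Y(R2) = 0.001767+0.000j S between n1,n2
  Y(L2) = 0.000-0.02892j S between n3,n2
  Y(R3) = 0.02247+0.000j S between n0,n2
  V1: constraint V(n2)−V(n1) = 2.13
Assemble and solve the 4×4 MNA system:
  V(n1)=5.078+0.1034j  V(n2)=7.208+0.1034j  V(n3)=6.436-16.73j
  i(V1)=-0.6526+0.02232j

3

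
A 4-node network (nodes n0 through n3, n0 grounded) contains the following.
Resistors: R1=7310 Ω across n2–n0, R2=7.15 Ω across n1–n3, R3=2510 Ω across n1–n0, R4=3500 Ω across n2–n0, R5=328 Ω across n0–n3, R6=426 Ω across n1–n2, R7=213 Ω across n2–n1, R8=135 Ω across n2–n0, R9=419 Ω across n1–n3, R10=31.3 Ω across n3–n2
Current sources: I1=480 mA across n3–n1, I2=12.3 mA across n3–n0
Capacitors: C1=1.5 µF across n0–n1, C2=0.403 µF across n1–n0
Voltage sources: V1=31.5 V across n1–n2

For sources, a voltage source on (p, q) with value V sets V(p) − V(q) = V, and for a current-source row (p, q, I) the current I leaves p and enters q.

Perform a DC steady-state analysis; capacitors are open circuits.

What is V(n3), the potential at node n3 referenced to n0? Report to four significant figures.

MNA unknowns: 3 node voltages V₁..V_3 plus 1 source current (V1)
R1: Y=0.0001368 on G[2,0]
R2: Y=0.1399 on G[1,3]
I1: z[3]−=0.48, z[1]+=0.48
R3: Y=0.0003984 on G[1,0]
R4: Y=0.0002857 on G[2,0]
C1: Y=0.000 on G[0,1]
R5: Y=0.003049 on G[0,3]
R6: Y=0.002347 on G[1,2]
C2: Y=0.000 on G[1,0]
R7: Y=0.004695 on G[2,1]
R8: Y=0.007407 on G[2,0]
I2: z[3]−=0.0123, z[0]+=0.0123
R9: Y=0.002387 on G[1,3]
R10: Y=0.03195 on G[3,2]
V1: row V1−V2=31.5, i_V1 at 1,2
solve → V1=23.17, V2=-8.326, V3=14.32
aux → i_V1=-1.011

14.32 V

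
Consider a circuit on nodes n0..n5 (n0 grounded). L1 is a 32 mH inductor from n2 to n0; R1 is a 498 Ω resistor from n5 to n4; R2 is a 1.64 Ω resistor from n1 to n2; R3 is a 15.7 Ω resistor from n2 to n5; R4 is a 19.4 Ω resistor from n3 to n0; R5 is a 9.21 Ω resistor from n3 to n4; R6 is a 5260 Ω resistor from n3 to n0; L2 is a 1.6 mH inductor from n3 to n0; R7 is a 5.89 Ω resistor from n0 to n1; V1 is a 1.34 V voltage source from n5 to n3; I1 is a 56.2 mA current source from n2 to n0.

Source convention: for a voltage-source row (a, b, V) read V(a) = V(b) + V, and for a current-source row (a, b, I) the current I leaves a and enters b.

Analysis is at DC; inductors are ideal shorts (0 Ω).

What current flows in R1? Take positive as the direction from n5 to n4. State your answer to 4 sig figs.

0.002642 A

Element admittances at DC:
  L1: short n2↔n0 (DC inductor)
  Y(R1) = 0.002008 S between n5,n4
  Y(R2) = 0.6098 S between n1,n2
  Y(R3) = 0.06369 S between n2,n5
  Y(R4) = 0.05155 S between n3,n0
  Y(R5) = 0.1086 S between n3,n4
  Y(R6) = 0.0001901 S between n3,n0
  L2: short n3↔n0 (DC inductor)
  Y(R7) = 0.1698 S between n0,n1
  V1: constraint V(n5)−V(n3) = 1.34
  I1: injects 0.0562 A into n0 (from n2)
Assemble and solve the 8×8 MNA system:
  V(n1)=0.000  V(n2)=0.000  V(n3)=0.000  V(n4)=0.02433  V(n5)=1.340
  i(L1)=0.02915  i(L2)=-0.08535  i(V1)=-0.08799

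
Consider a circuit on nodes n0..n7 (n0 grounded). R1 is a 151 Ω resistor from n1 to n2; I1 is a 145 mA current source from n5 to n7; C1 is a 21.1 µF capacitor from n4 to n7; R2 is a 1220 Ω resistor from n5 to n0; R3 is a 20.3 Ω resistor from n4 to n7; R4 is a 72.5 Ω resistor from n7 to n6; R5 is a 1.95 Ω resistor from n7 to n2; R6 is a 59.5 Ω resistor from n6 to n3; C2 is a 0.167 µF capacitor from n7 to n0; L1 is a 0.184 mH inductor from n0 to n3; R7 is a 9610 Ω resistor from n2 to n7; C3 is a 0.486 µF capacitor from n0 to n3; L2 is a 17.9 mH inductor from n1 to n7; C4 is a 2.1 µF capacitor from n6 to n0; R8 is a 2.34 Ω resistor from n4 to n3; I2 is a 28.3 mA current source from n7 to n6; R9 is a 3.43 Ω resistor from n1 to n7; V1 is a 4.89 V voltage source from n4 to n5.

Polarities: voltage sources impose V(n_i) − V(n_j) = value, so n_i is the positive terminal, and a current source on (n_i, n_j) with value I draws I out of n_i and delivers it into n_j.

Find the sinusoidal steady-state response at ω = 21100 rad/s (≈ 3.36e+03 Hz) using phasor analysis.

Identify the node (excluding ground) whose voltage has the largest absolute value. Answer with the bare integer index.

5

Apply KCL at each of the 7 non-ground nodes and solve the resulting linear system.
Node n1: branches {R1, L2, R9} → V_1 = 0.008918-0.3480j
Node n2: branches {R1, R5, R7} → V_2 = 0.008918-0.3480j
Node n3: branches {R6, L1, C3, R8} → V_3 = 0.03797-0.07988j
Node n4: branches {C1, R3, R8, V1} → V_4 = -0.01513-0.08498j
Node n5: branches {I1, R2, V1} → V_5 = -4.905-0.08498j
Node n6: branches {R4, R6, C4, I2} → V_6 = 0.2128-0.5089j
Node n7: branches {I1, C1, R3, R4, R5, C2, R7, L2, I2, R9} → V_7 = 0.008918-0.3480j
Source currents: i(V1)=0.1410-6.966e-05j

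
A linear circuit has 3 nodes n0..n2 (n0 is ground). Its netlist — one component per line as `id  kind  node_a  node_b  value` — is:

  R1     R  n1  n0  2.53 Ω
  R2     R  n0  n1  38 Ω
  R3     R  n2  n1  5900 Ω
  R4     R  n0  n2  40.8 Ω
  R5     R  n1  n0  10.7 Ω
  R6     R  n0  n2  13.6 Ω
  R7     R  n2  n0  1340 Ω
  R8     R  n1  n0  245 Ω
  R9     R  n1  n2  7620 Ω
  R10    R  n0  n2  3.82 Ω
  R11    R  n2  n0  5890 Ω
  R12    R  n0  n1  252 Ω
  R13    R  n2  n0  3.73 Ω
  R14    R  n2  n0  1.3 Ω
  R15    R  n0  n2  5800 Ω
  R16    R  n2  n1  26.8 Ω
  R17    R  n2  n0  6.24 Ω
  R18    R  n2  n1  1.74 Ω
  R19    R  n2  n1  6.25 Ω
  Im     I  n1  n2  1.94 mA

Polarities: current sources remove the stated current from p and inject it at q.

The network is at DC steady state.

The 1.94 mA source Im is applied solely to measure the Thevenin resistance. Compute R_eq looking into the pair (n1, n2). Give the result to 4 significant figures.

Apply KCL at each of the 2 non-ground nodes and solve the resulting linear system.
Node n1: branches {R1, R2, R3, R5, R8, R9, R12, R16, R18, R19, Im} → V_1 = -0.001248
Node n2: branches {R3, R4, R6, R7, R9, R10, R11, R13, R14, R15, R16, R17, R18, R19, Im} → V_2 = 0.0004188

R_eq = 0.8591 Ω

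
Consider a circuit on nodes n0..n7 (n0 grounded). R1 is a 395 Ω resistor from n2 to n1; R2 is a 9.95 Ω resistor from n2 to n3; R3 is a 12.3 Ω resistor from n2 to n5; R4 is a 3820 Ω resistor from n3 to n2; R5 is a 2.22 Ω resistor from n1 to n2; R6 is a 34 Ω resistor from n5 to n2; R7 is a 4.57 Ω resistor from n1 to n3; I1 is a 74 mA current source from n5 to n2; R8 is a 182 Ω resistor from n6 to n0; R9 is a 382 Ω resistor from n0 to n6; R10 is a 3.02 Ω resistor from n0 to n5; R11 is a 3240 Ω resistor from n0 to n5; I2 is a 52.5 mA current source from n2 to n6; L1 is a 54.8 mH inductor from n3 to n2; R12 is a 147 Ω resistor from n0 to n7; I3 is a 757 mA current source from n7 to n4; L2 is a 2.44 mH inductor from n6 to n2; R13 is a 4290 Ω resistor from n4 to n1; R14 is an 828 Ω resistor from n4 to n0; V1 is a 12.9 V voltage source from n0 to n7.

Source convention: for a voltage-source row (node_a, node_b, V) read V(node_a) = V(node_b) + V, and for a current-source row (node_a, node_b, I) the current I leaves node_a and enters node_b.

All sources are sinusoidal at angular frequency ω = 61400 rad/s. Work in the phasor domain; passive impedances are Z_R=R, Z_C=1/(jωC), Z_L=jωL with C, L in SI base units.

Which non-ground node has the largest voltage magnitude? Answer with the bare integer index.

Element admittances at ω=61400 rad/s:
  Y(R1) = 0.002532+0.000j S between n2,n1
  Y(R2) = 0.1005+0.000j S between n2,n3
  Y(R3) = 0.08130+0.000j S between n2,n5
  Y(R4) = 0.0002618+0.000j S between n3,n2
  Y(R5) = 0.4505+0.000j S between n1,n2
  Y(R6) = 0.02941+0.000j S between n5,n2
  Y(R7) = 0.2188+0.000j S between n1,n3
  I1: injects 0.074 A into n2 (from n5)
  Y(R8) = 0.005495+0.000j S between n6,n0
  Y(R9) = 0.002618+0.000j S between n0,n6
  Y(R10) = 0.3311+0.000j S between n0,n5
  Y(R11) = 0.0003086+0.000j S between n0,n5
  I2: injects 0.0525 A into n6 (from n2)
  Y(L1) = 0.000-0.0002972j S between n3,n2
  Y(R12) = 0.006803+0.000j S between n0,n7
  I3: injects 0.757 A into n4 (from n7)
  Y(L2) = 0.000-0.006675j S between n6,n2
  Y(R13) = 0.0002331+0.000j S between n4,n1
  Y(R14) = 0.001208+0.000j S between n4,n0
  V1: constraint V(n0)−V(n7) = 12.9
Assemble and solve the 8×8 MNA system:
  V(n1)=1.939-0.2193j  V(n2)=1.706-0.2194j  V(n3)=1.866-0.2192j  V(n4)=525.7-0.03547j  V(n5)=0.2597-0.05494j  V(n6)=4.440+2.250j  V(n7)=-12.90+0.000j
  i(V1)=0.6692+0.000j

4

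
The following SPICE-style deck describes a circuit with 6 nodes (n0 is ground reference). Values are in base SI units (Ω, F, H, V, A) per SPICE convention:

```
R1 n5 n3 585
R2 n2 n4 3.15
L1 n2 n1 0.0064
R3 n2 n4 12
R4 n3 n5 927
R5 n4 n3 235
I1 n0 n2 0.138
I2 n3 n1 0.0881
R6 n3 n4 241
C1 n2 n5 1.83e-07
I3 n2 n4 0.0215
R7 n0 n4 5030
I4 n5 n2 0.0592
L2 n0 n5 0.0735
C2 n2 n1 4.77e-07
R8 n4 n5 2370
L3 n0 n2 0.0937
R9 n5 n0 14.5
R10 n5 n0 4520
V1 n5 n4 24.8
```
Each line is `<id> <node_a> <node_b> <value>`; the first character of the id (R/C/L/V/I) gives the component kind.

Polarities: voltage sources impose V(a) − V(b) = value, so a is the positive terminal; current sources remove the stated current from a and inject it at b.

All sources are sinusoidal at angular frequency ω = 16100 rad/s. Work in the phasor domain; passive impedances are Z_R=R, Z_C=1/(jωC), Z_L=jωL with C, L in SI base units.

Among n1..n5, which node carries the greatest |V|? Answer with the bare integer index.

1

MNA unknowns: 5 node voltages V₁..V_5 plus 1 source current (V1)
R1: Y=0.001709+0.000j on G[5,3]
R2: Y=0.3175+0.000j on G[2,4]
L1: Y=0.000-0.009705j on G[2,1]
R3: Y=0.08333+0.000j on G[2,4]
R4: Y=0.001079+0.000j on G[3,5]
R5: Y=0.004255+0.000j on G[4,3]
I1: z[0]−=0.138, z[2]+=0.138
I2: z[3]−=0.0881, z[1]+=0.0881
R6: Y=0.004149+0.000j on G[3,4]
C1: Y=0.000+0.002946j on G[2,5]
I3: z[2]−=0.0215, z[4]+=0.0215
R7: Y=0.0001988+0.000j on G[0,4]
I4: z[5]−=0.0592, z[2]+=0.0592
L2: Y=0.000-0.0008451j on G[0,5]
C2: Y=0.000+0.007680j on G[2,1]
R8: Y=0.0004219+0.000j on G[4,5]
L3: Y=0.000-0.0006629j on G[0,2]
R9: Y=0.06897+0.000j on G[5,0]
R10: Y=0.0002212+0.000j on G[5,0]
V1: row V5−V4=24.8, i_V1 at 5,4
solve → V1=-22.08+43.46j, V2=-22.08-0.04486j, V3=-24.43-0.1858j, V4=-22.74-0.1858j, V5=2.063-0.1858j
aux → i_V1=-0.2865-0.05653j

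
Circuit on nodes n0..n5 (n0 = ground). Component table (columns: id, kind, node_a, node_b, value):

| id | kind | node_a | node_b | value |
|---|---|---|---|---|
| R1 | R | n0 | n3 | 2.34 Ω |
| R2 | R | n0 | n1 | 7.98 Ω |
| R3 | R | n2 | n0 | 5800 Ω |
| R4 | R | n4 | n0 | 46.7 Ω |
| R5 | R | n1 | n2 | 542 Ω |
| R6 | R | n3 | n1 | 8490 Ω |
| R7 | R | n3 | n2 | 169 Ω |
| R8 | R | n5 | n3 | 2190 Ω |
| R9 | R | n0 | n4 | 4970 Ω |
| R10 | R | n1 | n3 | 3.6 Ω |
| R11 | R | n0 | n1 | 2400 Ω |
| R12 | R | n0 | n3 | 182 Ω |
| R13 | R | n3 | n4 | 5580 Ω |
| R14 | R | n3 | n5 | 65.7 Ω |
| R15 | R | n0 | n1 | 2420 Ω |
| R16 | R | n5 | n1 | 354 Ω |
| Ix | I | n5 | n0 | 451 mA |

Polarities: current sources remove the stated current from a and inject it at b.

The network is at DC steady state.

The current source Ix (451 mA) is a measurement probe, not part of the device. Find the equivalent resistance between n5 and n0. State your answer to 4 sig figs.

R_eq = 55.85 Ω

MNA unknowns: 5 node voltages V₁..V_5
R1: Y=0.4274 on G[0,3]
R2: Y=0.1253 on G[0,1]
R3: Y=0.0001724 on G[2,0]
R4: Y=0.02141 on G[4,0]
R5: Y=0.001845 on G[1,2]
R6: Y=0.0001178 on G[3,1]
R7: Y=0.005917 on G[3,2]
R8: Y=0.0004566 on G[5,3]
R9: Y=0.0002012 on G[0,4]
R10: Y=0.2778 on G[1,3]
R11: Y=0.0004167 on G[0,1]
R12: Y=0.005495 on G[0,3]
R13: Y=0.0001792 on G[3,4]
R14: Y=0.01522 on G[3,5]
R15: Y=0.0004132 on G[0,1]
R16: Y=0.002825 on G[5,1]
Ix: z[5]−=0.451, z[0]+=0.451
solve → V1=-0.7392, V2=-0.7878, V3=-0.8259, V4=-0.006791, V5=-25.19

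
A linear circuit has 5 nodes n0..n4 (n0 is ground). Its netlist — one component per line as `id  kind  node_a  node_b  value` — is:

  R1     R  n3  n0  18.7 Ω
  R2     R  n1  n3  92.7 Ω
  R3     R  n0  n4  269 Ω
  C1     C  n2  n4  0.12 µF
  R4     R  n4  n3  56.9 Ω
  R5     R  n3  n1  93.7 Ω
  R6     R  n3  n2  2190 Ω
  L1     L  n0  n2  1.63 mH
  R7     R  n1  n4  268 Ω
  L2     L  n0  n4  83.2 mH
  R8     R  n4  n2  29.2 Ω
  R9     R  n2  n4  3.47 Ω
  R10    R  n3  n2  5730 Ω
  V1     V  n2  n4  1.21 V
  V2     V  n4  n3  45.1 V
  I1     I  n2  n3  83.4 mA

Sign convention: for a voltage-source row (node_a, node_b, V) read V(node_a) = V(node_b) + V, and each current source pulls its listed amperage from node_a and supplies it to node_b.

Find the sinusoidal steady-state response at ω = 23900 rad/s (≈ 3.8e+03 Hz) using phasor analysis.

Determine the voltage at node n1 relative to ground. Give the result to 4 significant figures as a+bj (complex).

MNA unknowns: 4 node voltages V₁..V_4 plus 2 source currents (V1, V2)
R1: Y=0.05348+0.000j on G[3,0]
R2: Y=0.01079+0.000j on G[1,3]
R3: Y=0.003717+0.000j on G[0,4]
C1: Y=0.000+0.002868j on G[2,4]
R4: Y=0.01757+0.000j on G[4,3]
R5: Y=0.01067+0.000j on G[3,1]
R6: Y=0.0004566+0.000j on G[3,2]
L1: Y=0.000-0.02567j on G[0,2]
R7: Y=0.003731+0.000j on G[1,4]
L2: Y=0.000-0.0005029j on G[0,4]
R8: Y=0.03425+0.000j on G[4,2]
R9: Y=0.2882+0.000j on G[2,4]
R10: Y=0.0001745+0.000j on G[3,2]
V1: row V2−V4=1.21, i_V1 at 2,4
V2: row V4−V3=45.1, i_V2 at 4,3
I1: z[2]−=0.0834, z[3]+=0.0834
solve → V1=-3.758+16.40j, V2=35.87+16.40j, V3=-10.44+16.40j, V4=34.66+16.40j
aux → i_V1=-0.9239+0.9173j, i_V2=-1.607+0.8773j

-3.758+16.40j V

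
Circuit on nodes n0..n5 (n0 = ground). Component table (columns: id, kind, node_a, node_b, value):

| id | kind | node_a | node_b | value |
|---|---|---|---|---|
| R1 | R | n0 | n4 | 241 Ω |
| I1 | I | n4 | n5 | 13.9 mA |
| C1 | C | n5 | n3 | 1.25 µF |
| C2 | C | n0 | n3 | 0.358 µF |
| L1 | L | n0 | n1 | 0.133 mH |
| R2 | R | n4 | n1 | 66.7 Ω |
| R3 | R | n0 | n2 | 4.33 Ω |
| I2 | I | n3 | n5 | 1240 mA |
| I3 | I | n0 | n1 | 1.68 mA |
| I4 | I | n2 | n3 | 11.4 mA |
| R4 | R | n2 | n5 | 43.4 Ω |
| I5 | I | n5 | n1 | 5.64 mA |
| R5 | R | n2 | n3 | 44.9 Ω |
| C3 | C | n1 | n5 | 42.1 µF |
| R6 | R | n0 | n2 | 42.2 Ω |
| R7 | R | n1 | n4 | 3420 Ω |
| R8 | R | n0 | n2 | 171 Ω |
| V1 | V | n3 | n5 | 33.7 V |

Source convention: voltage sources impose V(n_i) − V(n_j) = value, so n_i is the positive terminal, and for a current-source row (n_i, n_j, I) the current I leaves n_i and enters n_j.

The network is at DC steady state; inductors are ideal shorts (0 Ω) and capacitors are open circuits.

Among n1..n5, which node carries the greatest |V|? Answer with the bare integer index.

3

Element admittances at DC:
  Y(R1) = 0.004149 S between n0,n4
  I1: injects 0.0139 A into n5 (from n4)
  Y(C1) = 0.000 S between n5,n3
  Y(C2) = 0.000 S between n0,n3
  L1: short n0↔n1 (DC inductor)
  Y(R2) = 0.01499 S between n4,n1
  Y(R3) = 0.2309 S between n0,n2
  I2: injects 1.24 A into n5 (from n3)
  I3: injects 0.00168 A into n1 (from n0)
  I4: injects 0.0114 A into n3 (from n2)
  Y(R4) = 0.02304 S between n2,n5
  I5: injects 0.00564 A into n1 (from n5)
  Y(R5) = 0.02227 S between n2,n3
  Y(C3) = 0.000 S between n1,n5
  Y(R6) = 0.02370 S between n0,n2
  Y(R7) = 0.0002924 S between n1,n4
  Y(R8) = 0.005848 S between n0,n2
  V1: constraint V(n3)−V(n5) = 33.7
Assemble and solve the 7×7 MNA system:
  V(n1)=0.000  V(n2)=0.03171  V(n3)=17.60  V(n4)=-0.7152  V(n5)=-16.10
  i(L1)=0.003612  i(V1)=-1.620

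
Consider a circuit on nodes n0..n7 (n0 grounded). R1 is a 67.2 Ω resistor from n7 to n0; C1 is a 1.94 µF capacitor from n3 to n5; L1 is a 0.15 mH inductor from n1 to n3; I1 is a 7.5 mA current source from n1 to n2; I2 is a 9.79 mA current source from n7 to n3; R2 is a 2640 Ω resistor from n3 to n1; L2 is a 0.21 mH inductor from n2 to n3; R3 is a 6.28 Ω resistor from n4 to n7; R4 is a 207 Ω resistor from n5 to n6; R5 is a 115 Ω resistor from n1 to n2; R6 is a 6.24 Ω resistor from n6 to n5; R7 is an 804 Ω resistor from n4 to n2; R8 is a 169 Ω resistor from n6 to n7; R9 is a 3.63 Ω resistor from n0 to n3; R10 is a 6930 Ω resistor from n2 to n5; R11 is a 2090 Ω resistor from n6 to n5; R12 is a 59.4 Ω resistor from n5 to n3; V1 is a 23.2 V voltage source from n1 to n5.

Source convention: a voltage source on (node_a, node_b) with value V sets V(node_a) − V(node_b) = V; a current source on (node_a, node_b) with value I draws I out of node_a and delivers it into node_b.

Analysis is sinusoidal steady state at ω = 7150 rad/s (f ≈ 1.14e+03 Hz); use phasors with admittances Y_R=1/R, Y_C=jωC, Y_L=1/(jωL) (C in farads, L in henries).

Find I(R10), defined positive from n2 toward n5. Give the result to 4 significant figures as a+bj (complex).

MNA unknowns: 7 node voltages V₁..V_7 plus 1 source current (V1)
R1: Y=0.01488+0.000j on G[7,0]
C1: Y=0.000+0.01387j on G[3,5]
L1: Y=0.000-0.9324j on G[1,3]
I1: z[1]−=0.0075, z[2]+=0.0075
I2: z[7]−=0.00979, z[3]+=0.00979
R2: Y=0.0003788+0.000j on G[3,1]
L2: Y=0.000-0.6660j on G[2,3]
R3: Y=0.1592+0.000j on G[4,7]
R4: Y=0.004831+0.000j on G[5,6]
R5: Y=0.008696+0.000j on G[1,2]
R6: Y=0.1603+0.000j on G[6,5]
R7: Y=0.001244+0.000j on G[4,2]
R8: Y=0.005917+0.000j on G[6,7]
R9: Y=0.2755+0.000j on G[0,3]
R10: Y=0.0001443+0.000j on G[2,5]
R11: Y=0.0004785+0.000j on G[6,5]
R12: Y=0.01684+0.000j on G[5,3]
V1: row V1−V5=23.2, i_V1 at 1,5
solve → V1=0.01824+0.5264j, V2=0.3434-0.01814j, V3=0.3509-0.007387j, V4=-6.443+0.1356j, V5=-23.18+0.5264j, V6=-22.61+0.5130j, V7=-6.496+0.1368j
aux → i_V1=-0.5023-0.3151j

0.003395-7.858e-05j A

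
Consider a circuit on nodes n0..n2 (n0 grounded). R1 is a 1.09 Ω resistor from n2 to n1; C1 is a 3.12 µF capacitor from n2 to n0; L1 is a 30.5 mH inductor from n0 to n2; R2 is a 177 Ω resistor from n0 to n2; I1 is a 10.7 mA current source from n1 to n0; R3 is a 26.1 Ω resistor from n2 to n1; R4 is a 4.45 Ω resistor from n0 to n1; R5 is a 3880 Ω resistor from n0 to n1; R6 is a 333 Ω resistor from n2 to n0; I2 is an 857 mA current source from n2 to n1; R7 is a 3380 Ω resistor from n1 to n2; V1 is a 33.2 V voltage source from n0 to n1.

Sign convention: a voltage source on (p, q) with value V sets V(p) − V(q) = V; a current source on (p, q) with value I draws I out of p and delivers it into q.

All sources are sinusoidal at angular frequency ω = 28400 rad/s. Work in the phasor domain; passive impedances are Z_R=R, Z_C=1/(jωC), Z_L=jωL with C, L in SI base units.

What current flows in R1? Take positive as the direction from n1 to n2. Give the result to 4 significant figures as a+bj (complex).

0.2891-2.787j A

MNA unknowns: 2 node voltages V₁..V_2 plus 1 source current (V1)
R1: Y=0.9174+0.000j on G[2,1]
C1: Y=0.000+0.08861j on G[2,0]
L1: Y=0.000-0.001154j on G[0,2]
R2: Y=0.005650+0.000j on G[0,2]
I1: z[1]−=0.0107, z[0]+=0.0107
R3: Y=0.03831+0.000j on G[2,1]
R4: Y=0.2247+0.000j on G[0,1]
R5: Y=0.0002577+0.000j on G[0,1]
R6: Y=0.003003+0.000j on G[2,0]
I2: z[2]−=0.857, z[1]+=0.857
R7: Y=0.0002959+0.000j on G[1,2]
V1: row V0−V1=33.2, i_V1 at 0,1
solve → V1=-33.20+0.000j, V2=-33.52+3.038j
aux → i_V1=-8.014-2.905j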